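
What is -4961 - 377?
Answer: -5338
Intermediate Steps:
-4961 - 377 = -5338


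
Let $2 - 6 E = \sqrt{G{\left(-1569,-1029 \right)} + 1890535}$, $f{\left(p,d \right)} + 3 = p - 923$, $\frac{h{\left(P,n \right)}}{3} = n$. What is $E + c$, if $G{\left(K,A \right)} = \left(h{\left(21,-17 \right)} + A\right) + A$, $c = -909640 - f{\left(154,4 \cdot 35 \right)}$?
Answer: $- \frac{2726603}{3} - \frac{\sqrt{1888426}}{6} \approx -9.091 \cdot 10^{5}$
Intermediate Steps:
$h{\left(P,n \right)} = 3 n$
$f{\left(p,d \right)} = -926 + p$ ($f{\left(p,d \right)} = -3 + \left(p - 923\right) = -3 + \left(-923 + p\right) = -926 + p$)
$c = -908868$ ($c = -909640 - \left(-926 + 154\right) = -909640 - -772 = -909640 + 772 = -908868$)
$G{\left(K,A \right)} = -51 + 2 A$ ($G{\left(K,A \right)} = \left(3 \left(-17\right) + A\right) + A = \left(-51 + A\right) + A = -51 + 2 A$)
$E = \frac{1}{3} - \frac{\sqrt{1888426}}{6}$ ($E = \frac{1}{3} - \frac{\sqrt{\left(-51 + 2 \left(-1029\right)\right) + 1890535}}{6} = \frac{1}{3} - \frac{\sqrt{\left(-51 - 2058\right) + 1890535}}{6} = \frac{1}{3} - \frac{\sqrt{-2109 + 1890535}}{6} = \frac{1}{3} - \frac{\sqrt{1888426}}{6} \approx -228.7$)
$E + c = \left(\frac{1}{3} - \frac{\sqrt{1888426}}{6}\right) - 908868 = - \frac{2726603}{3} - \frac{\sqrt{1888426}}{6}$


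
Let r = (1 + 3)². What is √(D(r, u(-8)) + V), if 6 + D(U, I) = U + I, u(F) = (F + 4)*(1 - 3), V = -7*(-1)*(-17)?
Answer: I*√101 ≈ 10.05*I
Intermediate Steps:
V = -119 (V = 7*(-17) = -119)
r = 16 (r = 4² = 16)
u(F) = -8 - 2*F (u(F) = (4 + F)*(-2) = -8 - 2*F)
D(U, I) = -6 + I + U (D(U, I) = -6 + (U + I) = -6 + (I + U) = -6 + I + U)
√(D(r, u(-8)) + V) = √((-6 + (-8 - 2*(-8)) + 16) - 119) = √((-6 + (-8 + 16) + 16) - 119) = √((-6 + 8 + 16) - 119) = √(18 - 119) = √(-101) = I*√101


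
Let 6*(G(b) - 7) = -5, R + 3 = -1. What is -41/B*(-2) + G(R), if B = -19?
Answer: 211/114 ≈ 1.8509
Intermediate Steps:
R = -4 (R = -3 - 1 = -4)
G(b) = 37/6 (G(b) = 7 + (⅙)*(-5) = 7 - ⅚ = 37/6)
-41/B*(-2) + G(R) = -41/(-19)*(-2) + 37/6 = -41*(-1/19)*(-2) + 37/6 = (41/19)*(-2) + 37/6 = -82/19 + 37/6 = 211/114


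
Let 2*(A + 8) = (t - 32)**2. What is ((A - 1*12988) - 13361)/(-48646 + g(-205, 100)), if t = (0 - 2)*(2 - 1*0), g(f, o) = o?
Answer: 25709/48546 ≈ 0.52958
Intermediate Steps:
t = -4 (t = -2*(2 + 0) = -2*2 = -4)
A = 640 (A = -8 + (-4 - 32)**2/2 = -8 + (1/2)*(-36)**2 = -8 + (1/2)*1296 = -8 + 648 = 640)
((A - 1*12988) - 13361)/(-48646 + g(-205, 100)) = ((640 - 1*12988) - 13361)/(-48646 + 100) = ((640 - 12988) - 13361)/(-48546) = (-12348 - 13361)*(-1/48546) = -25709*(-1/48546) = 25709/48546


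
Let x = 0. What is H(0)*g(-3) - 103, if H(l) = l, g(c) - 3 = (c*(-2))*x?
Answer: -103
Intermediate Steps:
g(c) = 3 (g(c) = 3 + (c*(-2))*0 = 3 - 2*c*0 = 3 + 0 = 3)
H(0)*g(-3) - 103 = 0*3 - 103 = 0 - 103 = -103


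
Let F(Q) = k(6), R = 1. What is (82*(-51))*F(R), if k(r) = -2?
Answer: 8364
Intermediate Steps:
F(Q) = -2
(82*(-51))*F(R) = (82*(-51))*(-2) = -4182*(-2) = 8364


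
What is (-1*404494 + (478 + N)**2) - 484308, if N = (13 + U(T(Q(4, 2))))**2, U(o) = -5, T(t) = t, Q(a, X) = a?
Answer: -595038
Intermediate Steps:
N = 64 (N = (13 - 5)**2 = 8**2 = 64)
(-1*404494 + (478 + N)**2) - 484308 = (-1*404494 + (478 + 64)**2) - 484308 = (-404494 + 542**2) - 484308 = (-404494 + 293764) - 484308 = -110730 - 484308 = -595038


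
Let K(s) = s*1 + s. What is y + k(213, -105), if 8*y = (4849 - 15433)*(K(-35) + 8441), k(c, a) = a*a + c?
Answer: -11063595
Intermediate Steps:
K(s) = 2*s (K(s) = s + s = 2*s)
k(c, a) = c + a**2 (k(c, a) = a**2 + c = c + a**2)
y = -11074833 (y = ((4849 - 15433)*(2*(-35) + 8441))/8 = (-10584*(-70 + 8441))/8 = (-10584*8371)/8 = (1/8)*(-88598664) = -11074833)
y + k(213, -105) = -11074833 + (213 + (-105)**2) = -11074833 + (213 + 11025) = -11074833 + 11238 = -11063595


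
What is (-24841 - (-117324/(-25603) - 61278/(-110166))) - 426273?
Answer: -30295658674895/67156669 ≈ -4.5112e+5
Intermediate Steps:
(-24841 - (-117324/(-25603) - 61278/(-110166))) - 426273 = (-24841 - (-117324*(-1/25603) - 61278*(-1/110166))) - 426273 = (-24841 - (117324/25603 + 1459/2623)) - 426273 = (-24841 - 1*345095629/67156669) - 426273 = (-24841 - 345095629/67156669) - 426273 = -1668583910258/67156669 - 426273 = -30295658674895/67156669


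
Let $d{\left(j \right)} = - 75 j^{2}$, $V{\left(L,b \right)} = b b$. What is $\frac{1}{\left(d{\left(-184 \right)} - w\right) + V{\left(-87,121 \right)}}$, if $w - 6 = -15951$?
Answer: $- \frac{1}{2508614} \approx -3.9863 \cdot 10^{-7}$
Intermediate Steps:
$V{\left(L,b \right)} = b^{2}$
$w = -15945$ ($w = 6 - 15951 = -15945$)
$\frac{1}{\left(d{\left(-184 \right)} - w\right) + V{\left(-87,121 \right)}} = \frac{1}{\left(- 75 \left(-184\right)^{2} - -15945\right) + 121^{2}} = \frac{1}{\left(\left(-75\right) 33856 + 15945\right) + 14641} = \frac{1}{\left(-2539200 + 15945\right) + 14641} = \frac{1}{-2523255 + 14641} = \frac{1}{-2508614} = - \frac{1}{2508614}$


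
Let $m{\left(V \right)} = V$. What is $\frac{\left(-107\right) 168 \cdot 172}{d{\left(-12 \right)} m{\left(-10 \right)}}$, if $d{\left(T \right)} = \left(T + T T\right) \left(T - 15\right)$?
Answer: $- \frac{128828}{1485} \approx -86.753$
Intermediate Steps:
$d{\left(T \right)} = \left(-15 + T\right) \left(T + T^{2}\right)$ ($d{\left(T \right)} = \left(T + T^{2}\right) \left(-15 + T\right) = \left(-15 + T\right) \left(T + T^{2}\right)$)
$\frac{\left(-107\right) 168 \cdot 172}{d{\left(-12 \right)} m{\left(-10 \right)}} = \frac{\left(-107\right) 168 \cdot 172}{- 12 \left(-15 + \left(-12\right)^{2} - -168\right) \left(-10\right)} = \frac{\left(-17976\right) 172}{- 12 \left(-15 + 144 + 168\right) \left(-10\right)} = - \frac{3091872}{\left(-12\right) 297 \left(-10\right)} = - \frac{3091872}{\left(-3564\right) \left(-10\right)} = - \frac{3091872}{35640} = \left(-3091872\right) \frac{1}{35640} = - \frac{128828}{1485}$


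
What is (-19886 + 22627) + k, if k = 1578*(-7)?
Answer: -8305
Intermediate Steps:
k = -11046
(-19886 + 22627) + k = (-19886 + 22627) - 11046 = 2741 - 11046 = -8305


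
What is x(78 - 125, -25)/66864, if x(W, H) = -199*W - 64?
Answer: 1327/9552 ≈ 0.13892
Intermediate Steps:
x(W, H) = -64 - 199*W
x(78 - 125, -25)/66864 = (-64 - 199*(78 - 125))/66864 = (-64 - 199*(-47))*(1/66864) = (-64 + 9353)*(1/66864) = 9289*(1/66864) = 1327/9552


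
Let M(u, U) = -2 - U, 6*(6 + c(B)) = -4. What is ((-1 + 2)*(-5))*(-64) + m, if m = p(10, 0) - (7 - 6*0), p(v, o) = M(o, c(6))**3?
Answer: 11195/27 ≈ 414.63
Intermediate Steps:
c(B) = -20/3 (c(B) = -6 + (1/6)*(-4) = -6 - 2/3 = -20/3)
p(v, o) = 2744/27 (p(v, o) = (-2 - 1*(-20/3))**3 = (-2 + 20/3)**3 = (14/3)**3 = 2744/27)
m = 2555/27 (m = 2744/27 - (7 - 6*0) = 2744/27 - (7 + 0) = 2744/27 - 1*7 = 2744/27 - 7 = 2555/27 ≈ 94.630)
((-1 + 2)*(-5))*(-64) + m = ((-1 + 2)*(-5))*(-64) + 2555/27 = (1*(-5))*(-64) + 2555/27 = -5*(-64) + 2555/27 = 320 + 2555/27 = 11195/27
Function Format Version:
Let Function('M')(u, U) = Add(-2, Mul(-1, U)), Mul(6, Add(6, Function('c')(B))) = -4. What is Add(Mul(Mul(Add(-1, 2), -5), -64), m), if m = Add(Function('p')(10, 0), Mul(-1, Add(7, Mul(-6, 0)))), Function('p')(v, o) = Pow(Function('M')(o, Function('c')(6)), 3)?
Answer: Rational(11195, 27) ≈ 414.63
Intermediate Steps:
Function('c')(B) = Rational(-20, 3) (Function('c')(B) = Add(-6, Mul(Rational(1, 6), -4)) = Add(-6, Rational(-2, 3)) = Rational(-20, 3))
Function('p')(v, o) = Rational(2744, 27) (Function('p')(v, o) = Pow(Add(-2, Mul(-1, Rational(-20, 3))), 3) = Pow(Add(-2, Rational(20, 3)), 3) = Pow(Rational(14, 3), 3) = Rational(2744, 27))
m = Rational(2555, 27) (m = Add(Rational(2744, 27), Mul(-1, Add(7, Mul(-6, 0)))) = Add(Rational(2744, 27), Mul(-1, Add(7, 0))) = Add(Rational(2744, 27), Mul(-1, 7)) = Add(Rational(2744, 27), -7) = Rational(2555, 27) ≈ 94.630)
Add(Mul(Mul(Add(-1, 2), -5), -64), m) = Add(Mul(Mul(Add(-1, 2), -5), -64), Rational(2555, 27)) = Add(Mul(Mul(1, -5), -64), Rational(2555, 27)) = Add(Mul(-5, -64), Rational(2555, 27)) = Add(320, Rational(2555, 27)) = Rational(11195, 27)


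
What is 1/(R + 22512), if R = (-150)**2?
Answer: 1/45012 ≈ 2.2216e-5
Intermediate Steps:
R = 22500
1/(R + 22512) = 1/(22500 + 22512) = 1/45012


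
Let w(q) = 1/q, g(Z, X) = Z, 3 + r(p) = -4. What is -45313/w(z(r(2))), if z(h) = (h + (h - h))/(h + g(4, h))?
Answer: -317191/3 ≈ -1.0573e+5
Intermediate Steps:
r(p) = -7 (r(p) = -3 - 4 = -7)
z(h) = h/(4 + h) (z(h) = (h + (h - h))/(h + 4) = (h + 0)/(4 + h) = h/(4 + h))
-45313/w(z(r(2))) = -45313*(-7/(4 - 7)) = -45313*(-7/(-3)) = -45313*(-7*(-1/3)) = -45313/(1/(7/3)) = -45313/3/7 = -45313*7/3 = -317191/3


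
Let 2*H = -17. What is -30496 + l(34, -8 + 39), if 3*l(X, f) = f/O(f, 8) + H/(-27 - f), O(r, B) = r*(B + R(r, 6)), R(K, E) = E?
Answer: -24762693/812 ≈ -30496.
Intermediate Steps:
O(r, B) = r*(6 + B) (O(r, B) = r*(B + 6) = r*(6 + B))
H = -17/2 (H = (1/2)*(-17) = -17/2 ≈ -8.5000)
l(X, f) = 1/42 - 17/(6*(-27 - f)) (l(X, f) = (f/((f*(6 + 8))) - 17/(2*(-27 - f)))/3 = (f/((f*14)) - 17/(2*(-27 - f)))/3 = (f/((14*f)) - 17/(2*(-27 - f)))/3 = (f*(1/(14*f)) - 17/(2*(-27 - f)))/3 = (1/14 - 17/(2*(-27 - f)))/3 = 1/42 - 17/(6*(-27 - f)))
-30496 + l(34, -8 + 39) = -30496 + (146 + (-8 + 39))/(42*(27 + (-8 + 39))) = -30496 + (146 + 31)/(42*(27 + 31)) = -30496 + (1/42)*177/58 = -30496 + (1/42)*(1/58)*177 = -30496 + 59/812 = -24762693/812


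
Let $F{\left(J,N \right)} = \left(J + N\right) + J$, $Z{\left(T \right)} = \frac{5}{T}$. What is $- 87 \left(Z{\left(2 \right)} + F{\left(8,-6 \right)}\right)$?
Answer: $- \frac{2175}{2} \approx -1087.5$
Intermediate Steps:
$F{\left(J,N \right)} = N + 2 J$
$- 87 \left(Z{\left(2 \right)} + F{\left(8,-6 \right)}\right) = - 87 \left(\frac{5}{2} + \left(-6 + 2 \cdot 8\right)\right) = - 87 \left(5 \cdot \frac{1}{2} + \left(-6 + 16\right)\right) = - 87 \left(\frac{5}{2} + 10\right) = \left(-87\right) \frac{25}{2} = - \frac{2175}{2}$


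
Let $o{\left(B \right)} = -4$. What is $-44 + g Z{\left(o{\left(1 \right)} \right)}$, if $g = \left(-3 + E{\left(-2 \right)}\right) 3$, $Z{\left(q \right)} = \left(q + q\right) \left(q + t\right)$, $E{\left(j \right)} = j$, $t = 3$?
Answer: $-164$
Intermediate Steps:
$Z{\left(q \right)} = 2 q \left(3 + q\right)$ ($Z{\left(q \right)} = \left(q + q\right) \left(q + 3\right) = 2 q \left(3 + q\right)$)
$g = -15$ ($g = \left(-3 - 2\right) 3 = \left(-5\right) 3 = -15$)
$-44 + g Z{\left(o{\left(1 \right)} \right)} = -44 - 15 \cdot 2 \left(-4\right) \left(3 - 4\right) = -44 - 15 \cdot 2 \left(-4\right) \left(-1\right) = -44 - 120 = -164$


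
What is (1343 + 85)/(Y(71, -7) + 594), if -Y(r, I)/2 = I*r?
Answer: 357/397 ≈ 0.89924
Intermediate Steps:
Y(r, I) = -2*I*r
(1343 + 85)/(Y(71, -7) + 594) = (1343 + 85)/(-2*(-7)*71 + 594) = 1428/(994 + 594) = 1428/1588 = 1428*(1/1588) = 357/397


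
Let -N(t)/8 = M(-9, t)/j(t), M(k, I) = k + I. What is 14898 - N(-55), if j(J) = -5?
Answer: 75002/5 ≈ 15000.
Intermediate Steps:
M(k, I) = I + k
N(t) = -72/5 + 8*t/5 (N(t) = -8*(t - 9)/(-5) = -8*(-9 + t)*(-1)/5 = -8*(9/5 - t/5) = -72/5 + 8*t/5)
14898 - N(-55) = 14898 - (-72/5 + (8/5)*(-55)) = 14898 - (-72/5 - 88) = 14898 - 1*(-512/5) = 14898 + 512/5 = 75002/5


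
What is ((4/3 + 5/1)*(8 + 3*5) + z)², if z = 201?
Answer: 1081600/9 ≈ 1.2018e+5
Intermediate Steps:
((4/3 + 5/1)*(8 + 3*5) + z)² = ((4/3 + 5/1)*(8 + 3*5) + 201)² = ((4*(⅓) + 5*1)*(8 + 15) + 201)² = ((4/3 + 5)*23 + 201)² = ((19/3)*23 + 201)² = (437/3 + 201)² = (1040/3)² = 1081600/9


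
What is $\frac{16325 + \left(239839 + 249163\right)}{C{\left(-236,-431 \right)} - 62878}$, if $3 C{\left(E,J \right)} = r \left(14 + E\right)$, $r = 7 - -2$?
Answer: $- \frac{505327}{63544} \approx -7.9524$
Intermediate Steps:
$r = 9$ ($r = 7 + 2 = 9$)
$C{\left(E,J \right)} = 42 + 3 E$ ($C{\left(E,J \right)} = \frac{9 \left(14 + E\right)}{3} = \frac{126 + 9 E}{3} = 42 + 3 E$)
$\frac{16325 + \left(239839 + 249163\right)}{C{\left(-236,-431 \right)} - 62878} = \frac{16325 + \left(239839 + 249163\right)}{\left(42 + 3 \left(-236\right)\right) - 62878} = \frac{16325 + 489002}{\left(42 - 708\right) - 62878} = \frac{505327}{-666 - 62878} = \frac{505327}{-63544} = 505327 \left(- \frac{1}{63544}\right) = - \frac{505327}{63544}$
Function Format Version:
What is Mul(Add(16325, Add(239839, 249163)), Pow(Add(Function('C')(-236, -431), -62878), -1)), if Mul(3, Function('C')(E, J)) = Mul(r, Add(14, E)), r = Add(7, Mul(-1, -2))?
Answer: Rational(-505327, 63544) ≈ -7.9524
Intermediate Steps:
r = 9 (r = Add(7, 2) = 9)
Function('C')(E, J) = Add(42, Mul(3, E)) (Function('C')(E, J) = Mul(Rational(1, 3), Mul(9, Add(14, E))) = Mul(Rational(1, 3), Add(126, Mul(9, E))) = Add(42, Mul(3, E)))
Mul(Add(16325, Add(239839, 249163)), Pow(Add(Function('C')(-236, -431), -62878), -1)) = Mul(Add(16325, Add(239839, 249163)), Pow(Add(Add(42, Mul(3, -236)), -62878), -1)) = Mul(Add(16325, 489002), Pow(Add(Add(42, -708), -62878), -1)) = Mul(505327, Pow(Add(-666, -62878), -1)) = Mul(505327, Pow(-63544, -1)) = Mul(505327, Rational(-1, 63544)) = Rational(-505327, 63544)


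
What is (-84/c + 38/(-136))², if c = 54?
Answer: 1261129/374544 ≈ 3.3671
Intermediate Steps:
(-84/c + 38/(-136))² = (-84/54 + 38/(-136))² = (-84*1/54 + 38*(-1/136))² = (-14/9 - 19/68)² = (-1123/612)² = 1261129/374544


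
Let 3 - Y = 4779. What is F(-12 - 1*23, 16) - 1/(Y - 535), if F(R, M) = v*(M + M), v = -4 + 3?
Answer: -169951/5311 ≈ -32.000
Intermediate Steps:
Y = -4776 (Y = 3 - 1*4779 = 3 - 4779 = -4776)
v = -1
F(R, M) = -2*M (F(R, M) = -(M + M) = -2*M)
F(-12 - 1*23, 16) - 1/(Y - 535) = -2*16 - 1/(-4776 - 535) = -32 - 1/(-5311) = -32 - 1*(-1/5311) = -32 + 1/5311 = -169951/5311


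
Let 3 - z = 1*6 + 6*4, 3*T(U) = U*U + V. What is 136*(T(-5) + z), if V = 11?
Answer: -2040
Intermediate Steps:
T(U) = 11/3 + U²/3 (T(U) = (U*U + 11)/3 = (U² + 11)/3 = (11 + U²)/3 = 11/3 + U²/3)
z = -27 (z = 3 - (1*6 + 6*4) = 3 - (6 + 24) = 3 - 1*30 = 3 - 30 = -27)
136*(T(-5) + z) = 136*((11/3 + (⅓)*(-5)²) - 27) = 136*((11/3 + (⅓)*25) - 27) = 136*((11/3 + 25/3) - 27) = 136*(12 - 27) = 136*(-15) = -2040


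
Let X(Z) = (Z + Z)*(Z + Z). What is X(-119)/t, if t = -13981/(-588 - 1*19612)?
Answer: 1144208800/13981 ≈ 81840.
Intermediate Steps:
t = 13981/20200 (t = -13981/(-588 - 19612) = -13981/(-20200) = -13981*(-1/20200) = 13981/20200 ≈ 0.69213)
X(Z) = 4*Z² (X(Z) = (2*Z)*(2*Z) = 4*Z²)
X(-119)/t = (4*(-119)²)/(13981/20200) = (4*14161)*(20200/13981) = 56644*(20200/13981) = 1144208800/13981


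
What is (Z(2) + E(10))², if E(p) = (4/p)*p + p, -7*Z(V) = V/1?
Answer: 9216/49 ≈ 188.08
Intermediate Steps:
Z(V) = -V/7 (Z(V) = -V/(7*1) = -V/7)
E(p) = 4 + p
(Z(2) + E(10))² = (-⅐*2 + (4 + 10))² = (-2/7 + 14)² = (96/7)² = 9216/49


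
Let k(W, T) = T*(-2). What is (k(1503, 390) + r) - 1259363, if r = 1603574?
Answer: 343431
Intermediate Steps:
k(W, T) = -2*T
(k(1503, 390) + r) - 1259363 = (-2*390 + 1603574) - 1259363 = (-780 + 1603574) - 1259363 = 1602794 - 1259363 = 343431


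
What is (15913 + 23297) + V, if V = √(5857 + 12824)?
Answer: 39210 + √18681 ≈ 39347.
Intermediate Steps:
V = √18681 ≈ 136.68
(15913 + 23297) + V = (15913 + 23297) + √18681 = 39210 + √18681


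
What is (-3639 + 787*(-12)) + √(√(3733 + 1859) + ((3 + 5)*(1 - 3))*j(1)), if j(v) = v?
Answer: -13083 + √(-16 + 2*√1398) ≈ -13075.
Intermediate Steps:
(-3639 + 787*(-12)) + √(√(3733 + 1859) + ((3 + 5)*(1 - 3))*j(1)) = (-3639 + 787*(-12)) + √(√(3733 + 1859) + ((3 + 5)*(1 - 3))*1) = (-3639 - 9444) + √(√5592 + (8*(-2))*1) = -13083 + √(2*√1398 - 16*1) = -13083 + √(2*√1398 - 16) = -13083 + √(-16 + 2*√1398)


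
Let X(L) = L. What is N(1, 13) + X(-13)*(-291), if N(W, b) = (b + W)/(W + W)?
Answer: 3790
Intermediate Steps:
N(W, b) = (W + b)/(2*W) (N(W, b) = (W + b)/((2*W)) = (W + b)*(1/(2*W)) = (W + b)/(2*W))
N(1, 13) + X(-13)*(-291) = (1/2)*(1 + 13)/1 - 13*(-291) = (1/2)*1*14 + 3783 = 7 + 3783 = 3790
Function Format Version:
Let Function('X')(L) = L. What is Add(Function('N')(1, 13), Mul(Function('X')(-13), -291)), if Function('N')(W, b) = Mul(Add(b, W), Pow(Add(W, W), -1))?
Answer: 3790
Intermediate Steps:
Function('N')(W, b) = Mul(Rational(1, 2), Pow(W, -1), Add(W, b)) (Function('N')(W, b) = Mul(Add(W, b), Pow(Mul(2, W), -1)) = Mul(Add(W, b), Mul(Rational(1, 2), Pow(W, -1))) = Mul(Rational(1, 2), Pow(W, -1), Add(W, b)))
Add(Function('N')(1, 13), Mul(Function('X')(-13), -291)) = Add(Mul(Rational(1, 2), Pow(1, -1), Add(1, 13)), Mul(-13, -291)) = Add(Mul(Rational(1, 2), 1, 14), 3783) = Add(7, 3783) = 3790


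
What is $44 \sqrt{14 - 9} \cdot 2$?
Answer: $88 \sqrt{5} \approx 196.77$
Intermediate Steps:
$44 \sqrt{14 - 9} \cdot 2 = 44 \sqrt{5} \cdot 2 = 88 \sqrt{5}$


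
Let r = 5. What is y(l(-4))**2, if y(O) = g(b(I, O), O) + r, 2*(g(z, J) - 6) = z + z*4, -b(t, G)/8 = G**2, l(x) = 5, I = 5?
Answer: 239121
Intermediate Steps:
b(t, G) = -8*G**2
g(z, J) = 6 + 5*z/2 (g(z, J) = 6 + (z + z*4)/2 = 6 + (z + 4*z)/2 = 6 + (5*z)/2 = 6 + 5*z/2)
y(O) = 11 - 20*O**2 (y(O) = (6 + 5*(-8*O**2)/2) + 5 = (6 - 20*O**2) + 5 = 11 - 20*O**2)
y(l(-4))**2 = (11 - 20*5**2)**2 = (11 - 20*25)**2 = (11 - 500)**2 = (-489)**2 = 239121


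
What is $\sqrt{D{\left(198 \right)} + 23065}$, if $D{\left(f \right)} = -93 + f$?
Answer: $\sqrt{23170} \approx 152.22$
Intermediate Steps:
$\sqrt{D{\left(198 \right)} + 23065} = \sqrt{\left(-93 + 198\right) + 23065} = \sqrt{105 + 23065} = \sqrt{23170}$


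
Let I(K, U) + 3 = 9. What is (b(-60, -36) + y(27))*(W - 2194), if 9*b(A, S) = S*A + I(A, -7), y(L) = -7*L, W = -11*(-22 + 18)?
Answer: -333250/3 ≈ -1.1108e+5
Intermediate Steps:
I(K, U) = 6 (I(K, U) = -3 + 9 = 6)
W = 44 (W = -11*(-4) = 44)
b(A, S) = ⅔ + A*S/9 (b(A, S) = (S*A + 6)/9 = (A*S + 6)/9 = (6 + A*S)/9 = ⅔ + A*S/9)
(b(-60, -36) + y(27))*(W - 2194) = ((⅔ + (⅑)*(-60)*(-36)) - 7*27)*(44 - 2194) = ((⅔ + 240) - 189)*(-2150) = (722/3 - 189)*(-2150) = (155/3)*(-2150) = -333250/3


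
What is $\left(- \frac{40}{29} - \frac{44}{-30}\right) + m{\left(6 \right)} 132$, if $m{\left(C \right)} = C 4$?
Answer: $\frac{1378118}{435} \approx 3168.1$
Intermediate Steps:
$m{\left(C \right)} = 4 C$
$\left(- \frac{40}{29} - \frac{44}{-30}\right) + m{\left(6 \right)} 132 = \left(- \frac{40}{29} - \frac{44}{-30}\right) + 4 \cdot 6 \cdot 132 = \left(\left(-40\right) \frac{1}{29} - - \frac{22}{15}\right) + 24 \cdot 132 = \left(- \frac{40}{29} + \frac{22}{15}\right) + 3168 = \frac{38}{435} + 3168 = \frac{1378118}{435}$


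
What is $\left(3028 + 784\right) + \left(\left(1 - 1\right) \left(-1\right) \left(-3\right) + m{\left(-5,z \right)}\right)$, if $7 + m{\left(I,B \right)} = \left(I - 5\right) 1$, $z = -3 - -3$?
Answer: $3795$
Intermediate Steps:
$z = 0$ ($z = -3 + 3 = 0$)
$m{\left(I,B \right)} = -12 + I$ ($m{\left(I,B \right)} = -7 + \left(I - 5\right) 1 = -7 + \left(-5 + I\right) 1 = -7 + \left(-5 + I\right) = -12 + I$)
$\left(3028 + 784\right) + \left(\left(1 - 1\right) \left(-1\right) \left(-3\right) + m{\left(-5,z \right)}\right) = \left(3028 + 784\right) + \left(\left(1 - 1\right) \left(-1\right) \left(-3\right) - 17\right) = 3812 - \left(17 - \left(1 - 1\right) \left(-1\right) \left(-3\right)\right) = 3812 - \left(17 - 0 \left(-1\right) \left(-3\right)\right) = 3812 + \left(0 \left(-3\right) - 17\right) = 3812 + \left(0 - 17\right) = 3812 - 17 = 3795$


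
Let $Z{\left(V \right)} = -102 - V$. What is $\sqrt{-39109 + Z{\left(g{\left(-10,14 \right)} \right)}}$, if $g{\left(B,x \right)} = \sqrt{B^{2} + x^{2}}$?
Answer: $\sqrt{-39211 - 2 \sqrt{74}} \approx 198.06 i$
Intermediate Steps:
$\sqrt{-39109 + Z{\left(g{\left(-10,14 \right)} \right)}} = \sqrt{-39109 - \left(102 + \sqrt{\left(-10\right)^{2} + 14^{2}}\right)} = \sqrt{-39109 - \left(102 + \sqrt{100 + 196}\right)} = \sqrt{-39109 - \left(102 + \sqrt{296}\right)} = \sqrt{-39109 - \left(102 + 2 \sqrt{74}\right)} = \sqrt{-39211 - 2 \sqrt{74}}$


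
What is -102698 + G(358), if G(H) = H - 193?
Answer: -102533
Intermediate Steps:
G(H) = -193 + H
-102698 + G(358) = -102698 + (-193 + 358) = -102698 + 165 = -102533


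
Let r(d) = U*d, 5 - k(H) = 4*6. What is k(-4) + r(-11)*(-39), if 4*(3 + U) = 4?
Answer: -877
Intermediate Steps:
U = -2 (U = -3 + (1/4)*4 = -3 + 1 = -2)
k(H) = -19 (k(H) = 5 - 4*6 = 5 - 1*24 = 5 - 24 = -19)
r(d) = -2*d
k(-4) + r(-11)*(-39) = -19 - 2*(-11)*(-39) = -19 + 22*(-39) = -19 - 858 = -877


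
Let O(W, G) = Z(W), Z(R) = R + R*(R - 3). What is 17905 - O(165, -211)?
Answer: -8990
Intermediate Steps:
Z(R) = R + R*(-3 + R)
O(W, G) = W*(-2 + W)
17905 - O(165, -211) = 17905 - 165*(-2 + 165) = 17905 - 165*163 = 17905 - 1*26895 = 17905 - 26895 = -8990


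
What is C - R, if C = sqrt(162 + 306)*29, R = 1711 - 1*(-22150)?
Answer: -23861 + 174*sqrt(13) ≈ -23234.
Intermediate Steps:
R = 23861 (R = 1711 + 22150 = 23861)
C = 174*sqrt(13) (C = sqrt(468)*29 = (6*sqrt(13))*29 = 174*sqrt(13) ≈ 627.37)
C - R = 174*sqrt(13) - 1*23861 = 174*sqrt(13) - 23861 = -23861 + 174*sqrt(13)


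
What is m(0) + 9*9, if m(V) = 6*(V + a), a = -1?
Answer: 75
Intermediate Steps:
m(V) = -6 + 6*V (m(V) = 6*(V - 1) = 6*(-1 + V) = -6 + 6*V)
m(0) + 9*9 = (-6 + 6*0) + 9*9 = (-6 + 0) + 81 = -6 + 81 = 75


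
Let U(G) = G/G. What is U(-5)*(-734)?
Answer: -734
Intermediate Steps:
U(G) = 1
U(-5)*(-734) = 1*(-734) = -734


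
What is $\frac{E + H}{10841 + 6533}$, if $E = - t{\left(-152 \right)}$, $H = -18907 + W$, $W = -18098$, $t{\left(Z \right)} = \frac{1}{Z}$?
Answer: $- \frac{803537}{377264} \approx -2.1299$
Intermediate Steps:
$H = -37005$ ($H = -18907 - 18098 = -37005$)
$E = \frac{1}{152}$ ($E = - \frac{1}{-152} = \left(-1\right) \left(- \frac{1}{152}\right) = \frac{1}{152} \approx 0.0065789$)
$\frac{E + H}{10841 + 6533} = \frac{\frac{1}{152} - 37005}{10841 + 6533} = - \frac{5624759}{152 \cdot 17374} = \left(- \frac{5624759}{152}\right) \frac{1}{17374} = - \frac{803537}{377264}$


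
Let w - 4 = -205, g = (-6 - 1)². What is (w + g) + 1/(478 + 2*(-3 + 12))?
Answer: -75391/496 ≈ -152.00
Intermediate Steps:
g = 49 (g = (-7)² = 49)
w = -201 (w = 4 - 205 = -201)
(w + g) + 1/(478 + 2*(-3 + 12)) = (-201 + 49) + 1/(478 + 2*(-3 + 12)) = -152 + 1/(478 + 2*9) = -152 + 1/(478 + 18) = -152 + 1/496 = -75391/496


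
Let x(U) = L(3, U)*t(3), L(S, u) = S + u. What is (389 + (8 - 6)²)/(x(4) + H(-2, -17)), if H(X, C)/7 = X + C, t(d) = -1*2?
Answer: -131/49 ≈ -2.6735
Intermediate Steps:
t(d) = -2
x(U) = -6 - 2*U (x(U) = (3 + U)*(-2) = -6 - 2*U)
H(X, C) = 7*C + 7*X (H(X, C) = 7*(X + C) = 7*(C + X) = 7*C + 7*X)
(389 + (8 - 6)²)/(x(4) + H(-2, -17)) = (389 + (8 - 6)²)/((-6 - 2*4) + (7*(-17) + 7*(-2))) = (389 + 2²)/((-6 - 8) + (-119 - 14)) = (389 + 4)/(-14 - 133) = 393/(-147) = 393*(-1/147) = -131/49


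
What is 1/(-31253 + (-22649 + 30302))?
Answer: -1/23600 ≈ -4.2373e-5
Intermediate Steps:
1/(-31253 + (-22649 + 30302)) = 1/(-31253 + 7653) = 1/(-23600) = -1/23600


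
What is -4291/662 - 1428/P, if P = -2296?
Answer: -79525/13571 ≈ -5.8599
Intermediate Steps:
-4291/662 - 1428/P = -4291/662 - 1428/(-2296) = -4291*1/662 - 1428*(-1/2296) = -4291/662 + 51/82 = -79525/13571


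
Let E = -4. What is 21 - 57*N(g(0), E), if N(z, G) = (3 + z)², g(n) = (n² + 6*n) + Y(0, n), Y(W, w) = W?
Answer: -492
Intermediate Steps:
g(n) = n² + 6*n (g(n) = (n² + 6*n) + 0 = n² + 6*n)
21 - 57*N(g(0), E) = 21 - 57*(3 + 0*(6 + 0))² = 21 - 57*(3 + 0*6)² = 21 - 57*(3 + 0)² = 21 - 57*3² = 21 - 57*9 = 21 - 513 = -492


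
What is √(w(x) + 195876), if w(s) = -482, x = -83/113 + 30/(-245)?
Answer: √195394 ≈ 442.03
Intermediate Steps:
x = -4745/5537 (x = -83*1/113 + 30*(-1/245) = -83/113 - 6/49 = -4745/5537 ≈ -0.85696)
√(w(x) + 195876) = √(-482 + 195876) = √195394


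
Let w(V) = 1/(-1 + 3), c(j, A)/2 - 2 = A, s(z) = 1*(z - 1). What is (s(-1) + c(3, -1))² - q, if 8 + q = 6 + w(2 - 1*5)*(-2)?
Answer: 3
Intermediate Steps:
s(z) = -1 + z (s(z) = 1*(-1 + z) = -1 + z)
c(j, A) = 4 + 2*A
w(V) = ½ (w(V) = 1/2 = ½)
q = -3 (q = -8 + (6 + (½)*(-2)) = -8 + (6 - 1) = -8 + 5 = -3)
(s(-1) + c(3, -1))² - q = ((-1 - 1) + (4 + 2*(-1)))² - 1*(-3) = (-2 + (4 - 2))² + 3 = (-2 + 2)² + 3 = 0² + 3 = 0 + 3 = 3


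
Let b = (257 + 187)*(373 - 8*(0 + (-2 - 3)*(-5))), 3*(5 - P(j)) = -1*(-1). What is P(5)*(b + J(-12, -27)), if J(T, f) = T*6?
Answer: 358120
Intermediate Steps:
P(j) = 14/3 (P(j) = 5 - (-1)*(-1)/3 = 5 - ⅓*1 = 5 - ⅓ = 14/3)
J(T, f) = 6*T
b = 76812 (b = 444*(373 - 8*(0 - 5*(-5))) = 444*(373 - 8*(0 + 25)) = 444*(373 - 8*25) = 444*(373 - 200) = 444*173 = 76812)
P(5)*(b + J(-12, -27)) = 14*(76812 + 6*(-12))/3 = 14*(76812 - 72)/3 = (14/3)*76740 = 358120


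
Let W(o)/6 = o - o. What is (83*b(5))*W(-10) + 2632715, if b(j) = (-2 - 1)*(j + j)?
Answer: 2632715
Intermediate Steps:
b(j) = -6*j
W(o) = 0 (W(o) = 6*(o - o) = 6*0 = 0)
(83*b(5))*W(-10) + 2632715 = (83*(-6*5))*0 + 2632715 = (83*(-30))*0 + 2632715 = -2490*0 + 2632715 = 0 + 2632715 = 2632715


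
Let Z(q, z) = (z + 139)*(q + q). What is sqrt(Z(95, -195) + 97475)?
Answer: sqrt(86835) ≈ 294.68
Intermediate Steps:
Z(q, z) = 2*q*(139 + z) (Z(q, z) = (139 + z)*(2*q) = 2*q*(139 + z))
sqrt(Z(95, -195) + 97475) = sqrt(2*95*(139 - 195) + 97475) = sqrt(2*95*(-56) + 97475) = sqrt(-10640 + 97475) = sqrt(86835)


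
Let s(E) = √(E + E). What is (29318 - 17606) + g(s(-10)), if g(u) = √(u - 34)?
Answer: 11712 + √(-34 + 2*I*√5) ≈ 11712.0 + 5.8435*I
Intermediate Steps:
s(E) = √2*√E (s(E) = √(2*E) = √2*√E)
g(u) = √(-34 + u)
(29318 - 17606) + g(s(-10)) = (29318 - 17606) + √(-34 + √2*√(-10)) = 11712 + √(-34 + √2*(I*√10)) = 11712 + √(-34 + 2*I*√5)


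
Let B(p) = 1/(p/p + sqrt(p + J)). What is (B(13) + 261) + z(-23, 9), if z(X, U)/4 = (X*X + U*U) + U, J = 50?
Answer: 169693/62 + 3*sqrt(7)/62 ≈ 2737.1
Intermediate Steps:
z(X, U) = 4*U + 4*U**2 + 4*X**2 (z(X, U) = 4*((X*X + U*U) + U) = 4*((X**2 + U**2) + U) = 4*((U**2 + X**2) + U) = 4*(U + U**2 + X**2) = 4*U + 4*U**2 + 4*X**2)
B(p) = 1/(1 + sqrt(50 + p)) (B(p) = 1/(p/p + sqrt(p + 50)) = 1/(1 + sqrt(50 + p)))
(B(13) + 261) + z(-23, 9) = (1/(1 + sqrt(50 + 13)) + 261) + (4*9 + 4*9**2 + 4*(-23)**2) = (1/(1 + sqrt(63)) + 261) + (36 + 4*81 + 4*529) = (1/(1 + 3*sqrt(7)) + 261) + (36 + 324 + 2116) = (261 + 1/(1 + 3*sqrt(7))) + 2476 = 2737 + 1/(1 + 3*sqrt(7))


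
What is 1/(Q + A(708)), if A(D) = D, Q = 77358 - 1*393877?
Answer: -1/315811 ≈ -3.1664e-6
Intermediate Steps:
Q = -316519 (Q = 77358 - 393877 = -316519)
1/(Q + A(708)) = 1/(-316519 + 708) = 1/(-315811) = -1/315811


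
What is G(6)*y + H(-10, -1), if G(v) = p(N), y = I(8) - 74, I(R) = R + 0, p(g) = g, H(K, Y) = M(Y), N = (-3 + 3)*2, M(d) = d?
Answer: -1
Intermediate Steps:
N = 0 (N = 0*2 = 0)
H(K, Y) = Y
I(R) = R
y = -66 (y = 8 - 74 = -66)
G(v) = 0
G(6)*y + H(-10, -1) = 0*(-66) - 1 = 0 - 1 = -1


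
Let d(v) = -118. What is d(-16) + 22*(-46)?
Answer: -1130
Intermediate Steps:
d(-16) + 22*(-46) = -118 + 22*(-46) = -118 - 1012 = -1130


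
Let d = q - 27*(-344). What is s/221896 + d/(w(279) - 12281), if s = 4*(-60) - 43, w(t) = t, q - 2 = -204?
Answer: -1009771811/1331597896 ≈ -0.75832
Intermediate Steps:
q = -202 (q = 2 - 204 = -202)
d = 9086 (d = -202 - 27*(-344) = -202 + 9288 = 9086)
s = -283 (s = -240 - 43 = -283)
s/221896 + d/(w(279) - 12281) = -283/221896 + 9086/(279 - 12281) = -283*1/221896 + 9086/(-12002) = -283/221896 + 9086*(-1/12002) = -283/221896 - 4543/6001 = -1009771811/1331597896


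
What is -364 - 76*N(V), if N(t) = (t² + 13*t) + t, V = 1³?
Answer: -1504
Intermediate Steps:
V = 1
N(t) = t² + 14*t
-364 - 76*N(V) = -364 - 76*(14 + 1) = -364 - 76*15 = -364 - 1140 = -1504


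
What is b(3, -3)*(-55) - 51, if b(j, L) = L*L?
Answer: -546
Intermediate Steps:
b(j, L) = L²
b(3, -3)*(-55) - 51 = (-3)²*(-55) - 51 = 9*(-55) - 51 = -495 - 51 = -546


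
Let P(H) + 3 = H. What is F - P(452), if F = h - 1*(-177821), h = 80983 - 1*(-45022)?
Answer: 303377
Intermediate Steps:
P(H) = -3 + H
h = 126005 (h = 80983 + 45022 = 126005)
F = 303826 (F = 126005 - 1*(-177821) = 126005 + 177821 = 303826)
F - P(452) = 303826 - (-3 + 452) = 303826 - 1*449 = 303826 - 449 = 303377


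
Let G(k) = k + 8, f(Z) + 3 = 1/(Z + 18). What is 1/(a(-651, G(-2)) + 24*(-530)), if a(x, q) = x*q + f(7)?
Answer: -25/415724 ≈ -6.0136e-5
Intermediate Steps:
f(Z) = -3 + 1/(18 + Z) (f(Z) = -3 + 1/(Z + 18) = -3 + 1/(18 + Z))
G(k) = 8 + k
a(x, q) = -74/25 + q*x (a(x, q) = x*q + (-53 - 3*7)/(18 + 7) = q*x + (-53 - 21)/25 = q*x + (1/25)*(-74) = q*x - 74/25 = -74/25 + q*x)
1/(a(-651, G(-2)) + 24*(-530)) = 1/((-74/25 + (8 - 2)*(-651)) + 24*(-530)) = 1/((-74/25 + 6*(-651)) - 12720) = 1/((-74/25 - 3906) - 12720) = 1/(-97724/25 - 12720) = 1/(-415724/25) = -25/415724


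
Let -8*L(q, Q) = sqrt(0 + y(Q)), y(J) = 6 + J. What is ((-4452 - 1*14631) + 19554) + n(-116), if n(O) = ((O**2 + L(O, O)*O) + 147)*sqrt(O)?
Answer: 471 - 29*sqrt(3190) + 27206*I*sqrt(29) ≈ -1166.9 + 1.4651e+5*I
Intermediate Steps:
L(q, Q) = -sqrt(6 + Q)/8 (L(q, Q) = -sqrt(0 + (6 + Q))/8 = -sqrt(6 + Q)/8)
n(O) = sqrt(O)*(147 + O**2 - O*sqrt(6 + O)/8) (n(O) = ((O**2 + (-sqrt(6 + O)/8)*O) + 147)*sqrt(O) = ((O**2 - O*sqrt(6 + O)/8) + 147)*sqrt(O) = (147 + O**2 - O*sqrt(6 + O)/8)*sqrt(O) = sqrt(O)*(147 + O**2 - O*sqrt(6 + O)/8))
((-4452 - 1*14631) + 19554) + n(-116) = ((-4452 - 1*14631) + 19554) + sqrt(-116)*(147 + (-116)**2 - 1/8*(-116)*sqrt(6 - 116)) = ((-4452 - 14631) + 19554) + (2*I*sqrt(29))*(147 + 13456 - 1/8*(-116)*sqrt(-110)) = (-19083 + 19554) + (2*I*sqrt(29))*(147 + 13456 - 1/8*(-116)*I*sqrt(110)) = 471 + (2*I*sqrt(29))*(147 + 13456 + 29*I*sqrt(110)/2) = 471 + (2*I*sqrt(29))*(13603 + 29*I*sqrt(110)/2) = 471 + 2*I*sqrt(29)*(13603 + 29*I*sqrt(110)/2)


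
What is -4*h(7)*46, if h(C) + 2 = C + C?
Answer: -2208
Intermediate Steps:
h(C) = -2 + 2*C (h(C) = -2 + (C + C) = -2 + 2*C)
-4*h(7)*46 = -4*(-2 + 2*7)*46 = -4*(-2 + 14)*46 = -4*12*46 = -48*46 = -2208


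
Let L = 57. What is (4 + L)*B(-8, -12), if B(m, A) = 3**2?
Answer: 549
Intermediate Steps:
B(m, A) = 9
(4 + L)*B(-8, -12) = (4 + 57)*9 = 61*9 = 549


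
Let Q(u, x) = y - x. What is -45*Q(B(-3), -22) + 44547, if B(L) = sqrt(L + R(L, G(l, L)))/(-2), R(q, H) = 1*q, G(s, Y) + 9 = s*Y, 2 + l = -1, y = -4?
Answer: 43737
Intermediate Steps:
l = -3 (l = -2 - 1 = -3)
G(s, Y) = -9 + Y*s (G(s, Y) = -9 + s*Y = -9 + Y*s)
R(q, H) = q
B(L) = -sqrt(2)*sqrt(L)/2 (B(L) = sqrt(L + L)/(-2) = sqrt(2*L)*(-1/2) = (sqrt(2)*sqrt(L))*(-1/2) = -sqrt(2)*sqrt(L)/2)
Q(u, x) = -4 - x
-45*Q(B(-3), -22) + 44547 = -45*(-4 - 1*(-22)) + 44547 = -45*(-4 + 22) + 44547 = -45*18 + 44547 = -810 + 44547 = 43737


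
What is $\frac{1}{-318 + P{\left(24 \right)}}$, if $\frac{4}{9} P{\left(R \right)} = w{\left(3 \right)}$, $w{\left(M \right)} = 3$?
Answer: $- \frac{4}{1245} \approx -0.0032129$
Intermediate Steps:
$P{\left(R \right)} = \frac{27}{4}$ ($P{\left(R \right)} = \frac{9}{4} \cdot 3 = \frac{27}{4}$)
$\frac{1}{-318 + P{\left(24 \right)}} = \frac{1}{-318 + \frac{27}{4}} = \frac{1}{- \frac{1245}{4}} = - \frac{4}{1245}$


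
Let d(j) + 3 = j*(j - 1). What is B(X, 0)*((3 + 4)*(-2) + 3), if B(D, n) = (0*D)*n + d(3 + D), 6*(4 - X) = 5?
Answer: -11429/36 ≈ -317.47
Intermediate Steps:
X = 19/6 (X = 4 - ⅙*5 = 4 - ⅚ = 19/6 ≈ 3.1667)
d(j) = -3 + j*(-1 + j) (d(j) = -3 + j*(j - 1) = -3 + j*(-1 + j))
B(D, n) = -6 + (3 + D)² - D (B(D, n) = (0*D)*n + (-3 + (3 + D)² - (3 + D)) = 0*n + (-3 + (3 + D)² + (-3 - D)) = 0 + (-6 + (3 + D)² - D) = -6 + (3 + D)² - D)
B(X, 0)*((3 + 4)*(-2) + 3) = (-6 + (3 + 19/6)² - 1*19/6)*((3 + 4)*(-2) + 3) = (-6 + (37/6)² - 19/6)*(7*(-2) + 3) = (-6 + 1369/36 - 19/6)*(-14 + 3) = (1039/36)*(-11) = -11429/36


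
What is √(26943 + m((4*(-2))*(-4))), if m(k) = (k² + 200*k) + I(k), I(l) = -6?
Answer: √34361 ≈ 185.37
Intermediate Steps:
m(k) = -6 + k² + 200*k (m(k) = (k² + 200*k) - 6 = -6 + k² + 200*k)
√(26943 + m((4*(-2))*(-4))) = √(26943 + (-6 + ((4*(-2))*(-4))² + 200*((4*(-2))*(-4)))) = √(26943 + (-6 + (-8*(-4))² + 200*(-8*(-4)))) = √(26943 + (-6 + 32² + 200*32)) = √(26943 + (-6 + 1024 + 6400)) = √(26943 + 7418) = √34361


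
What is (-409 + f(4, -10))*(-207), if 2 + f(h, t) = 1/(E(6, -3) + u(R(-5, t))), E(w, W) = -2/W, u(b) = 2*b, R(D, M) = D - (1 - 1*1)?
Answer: 2382777/28 ≈ 85099.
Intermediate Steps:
R(D, M) = D (R(D, M) = D - (1 - 1) = D - 1*0 = D + 0 = D)
f(h, t) = -59/28 (f(h, t) = -2 + 1/(-2/(-3) + 2*(-5)) = -2 + 1/(-2*(-⅓) - 10) = -2 + 1/(⅔ - 10) = -2 + 1/(-28/3) = -2 - 3/28 = -59/28)
(-409 + f(4, -10))*(-207) = (-409 - 59/28)*(-207) = -11511/28*(-207) = 2382777/28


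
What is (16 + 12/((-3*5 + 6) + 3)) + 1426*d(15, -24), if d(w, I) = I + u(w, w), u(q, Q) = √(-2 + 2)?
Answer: -34210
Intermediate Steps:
u(q, Q) = 0 (u(q, Q) = √0 = 0)
d(w, I) = I (d(w, I) = I + 0 = I)
(16 + 12/((-3*5 + 6) + 3)) + 1426*d(15, -24) = (16 + 12/((-3*5 + 6) + 3)) + 1426*(-24) = (16 + 12/((-15 + 6) + 3)) - 34224 = (16 + 12/(-9 + 3)) - 34224 = (16 + 12/(-6)) - 34224 = (16 - ⅙*12) - 34224 = (16 - 2) - 34224 = 14 - 34224 = -34210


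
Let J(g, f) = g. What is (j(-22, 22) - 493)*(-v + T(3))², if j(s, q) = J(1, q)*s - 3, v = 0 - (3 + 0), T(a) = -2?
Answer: -518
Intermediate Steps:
v = -3 (v = 0 - 3 = -3)
j(s, q) = -3 + s (j(s, q) = 1*s - 3 = s - 3 = -3 + s)
(j(-22, 22) - 493)*(-v + T(3))² = ((-3 - 22) - 493)*(-1*(-3) - 2)² = (-25 - 493)*(3 - 2)² = -518*1² = -518*1 = -518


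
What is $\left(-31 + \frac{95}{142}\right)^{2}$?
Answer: $\frac{18550249}{20164} \approx 919.97$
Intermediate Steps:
$\left(-31 + \frac{95}{142}\right)^{2} = \left(- \frac{4307}{142}\right)^{2} = \frac{18550249}{20164}$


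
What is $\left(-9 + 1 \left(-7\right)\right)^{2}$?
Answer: $256$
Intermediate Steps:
$\left(-9 + 1 \left(-7\right)\right)^{2} = \left(-9 - 7\right)^{2} = \left(-16\right)^{2} = 256$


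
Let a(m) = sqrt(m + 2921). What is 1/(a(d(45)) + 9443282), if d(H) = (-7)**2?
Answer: 4721641/44587787464277 - 3*sqrt(330)/89175574928554 ≈ 1.0589e-7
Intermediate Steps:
d(H) = 49
a(m) = sqrt(2921 + m)
1/(a(d(45)) + 9443282) = 1/(sqrt(2921 + 49) + 9443282) = 1/(sqrt(2970) + 9443282) = 1/(3*sqrt(330) + 9443282) = 1/(9443282 + 3*sqrt(330))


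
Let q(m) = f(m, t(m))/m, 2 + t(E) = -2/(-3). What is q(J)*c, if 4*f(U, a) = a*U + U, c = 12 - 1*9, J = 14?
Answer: -¼ ≈ -0.25000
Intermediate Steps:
c = 3 (c = 12 - 9 = 3)
t(E) = -4/3 (t(E) = -2 - 2/(-3) = -2 - 2*(-⅓) = -2 + ⅔ = -4/3)
f(U, a) = U/4 + U*a/4 (f(U, a) = (a*U + U)/4 = (U*a + U)/4 = (U + U*a)/4 = U/4 + U*a/4)
q(m) = -1/12 (q(m) = (m*(1 - 4/3)/4)/m = ((¼)*m*(-⅓))/m = (-m/12)/m = -1/12)
q(J)*c = -1/12*3 = -¼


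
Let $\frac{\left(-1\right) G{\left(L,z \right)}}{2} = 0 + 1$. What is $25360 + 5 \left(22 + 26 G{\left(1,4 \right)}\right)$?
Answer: $25210$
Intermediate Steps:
$G{\left(L,z \right)} = -2$ ($G{\left(L,z \right)} = - 2 \left(0 + 1\right) = \left(-2\right) 1 = -2$)
$25360 + 5 \left(22 + 26 G{\left(1,4 \right)}\right) = 25360 + 5 \left(22 + 26 \left(-2\right)\right) = 25360 + 5 \left(22 - 52\right) = 25360 + 5 \left(-30\right) = 25360 - 150 = 25210$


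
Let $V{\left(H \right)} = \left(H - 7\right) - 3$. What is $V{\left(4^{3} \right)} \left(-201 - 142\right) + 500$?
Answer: $-18022$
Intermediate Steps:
$V{\left(H \right)} = -10 + H$ ($V{\left(H \right)} = \left(-7 + H\right) - 3 = -10 + H$)
$V{\left(4^{3} \right)} \left(-201 - 142\right) + 500 = \left(-10 + 4^{3}\right) \left(-201 - 142\right) + 500 = \left(-10 + 64\right) \left(-201 - 142\right) + 500 = 54 \left(-343\right) + 500 = -18522 + 500 = -18022$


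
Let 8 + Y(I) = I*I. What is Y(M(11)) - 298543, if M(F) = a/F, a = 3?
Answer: -36124662/121 ≈ -2.9855e+5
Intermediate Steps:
M(F) = 3/F
Y(I) = -8 + I**2 (Y(I) = -8 + I*I = -8 + I**2)
Y(M(11)) - 298543 = (-8 + (3/11)**2) - 298543 = (-8 + 9/121) - 298543 = -959/121 - 298543 = -36124662/121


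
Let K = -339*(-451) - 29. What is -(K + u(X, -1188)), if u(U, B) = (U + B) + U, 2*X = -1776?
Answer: -149896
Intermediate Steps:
X = -888 (X = (1/2)*(-1776) = -888)
u(U, B) = B + 2*U (u(U, B) = (B + U) + U = B + 2*U)
K = 152860 (K = 152889 - 29 = 152860)
-(K + u(X, -1188)) = -(152860 + (-1188 + 2*(-888))) = -(152860 + (-1188 - 1776)) = -(152860 - 2964) = -1*149896 = -149896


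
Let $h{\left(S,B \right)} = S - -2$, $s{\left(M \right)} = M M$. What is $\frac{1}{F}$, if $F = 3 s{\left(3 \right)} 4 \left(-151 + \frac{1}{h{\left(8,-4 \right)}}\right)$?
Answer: $- \frac{5}{81486} \approx -6.136 \cdot 10^{-5}$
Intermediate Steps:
$s{\left(M \right)} = M^{2}$
$h{\left(S,B \right)} = 2 + S$ ($h{\left(S,B \right)} = S + 2 = 2 + S$)
$F = - \frac{81486}{5}$ ($F = 3 \cdot 3^{2} \cdot 4 \left(-151 + \frac{1}{2 + 8}\right) = 3 \cdot 9 \cdot 4 \left(-151 + \frac{1}{10}\right) = 27 \cdot 4 \left(-151 + \frac{1}{10}\right) = 108 \left(- \frac{1509}{10}\right) = - \frac{81486}{5} \approx -16297.0$)
$\frac{1}{F} = \frac{1}{- \frac{81486}{5}} = - \frac{5}{81486}$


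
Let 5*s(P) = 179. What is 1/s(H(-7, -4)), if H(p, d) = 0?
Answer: 5/179 ≈ 0.027933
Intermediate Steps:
s(P) = 179/5 (s(P) = (⅕)*179 = 179/5)
1/s(H(-7, -4)) = 1/(179/5) = 5/179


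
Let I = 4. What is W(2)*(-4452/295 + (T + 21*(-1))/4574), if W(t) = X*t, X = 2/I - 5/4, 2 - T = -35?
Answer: 15269046/674665 ≈ 22.632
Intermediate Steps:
T = 37 (T = 2 - 1*(-35) = 2 + 35 = 37)
X = -3/4 (X = 2/4 - 5/4 = 2*(1/4) - 5*1/4 = 1/2 - 5/4 = -3/4 ≈ -0.75000)
W(t) = -3*t/4
W(2)*(-4452/295 + (T + 21*(-1))/4574) = (-3/4*2)*(-4452/295 + (37 + 21*(-1))/4574) = -3*(-4452*1/295 + (37 - 21)*(1/4574))/2 = -3*(-4452/295 + 16*(1/4574))/2 = -3*(-4452/295 + 8/2287)/2 = -3/2*(-10179364/674665) = 15269046/674665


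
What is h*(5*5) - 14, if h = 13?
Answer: 311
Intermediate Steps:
h*(5*5) - 14 = 13*(5*5) - 14 = 13*25 - 14 = 325 - 14 = 311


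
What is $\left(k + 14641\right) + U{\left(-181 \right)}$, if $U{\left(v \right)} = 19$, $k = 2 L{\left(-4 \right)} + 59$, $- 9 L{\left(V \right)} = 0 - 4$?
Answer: $\frac{132479}{9} \approx 14720.0$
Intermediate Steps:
$L{\left(V \right)} = \frac{4}{9}$ ($L{\left(V \right)} = - \frac{0 - 4}{9} = \left(- \frac{1}{9}\right) \left(-4\right) = \frac{4}{9}$)
$k = \frac{539}{9}$ ($k = 2 \cdot \frac{4}{9} + 59 = \frac{8}{9} + 59 = \frac{539}{9} \approx 59.889$)
$\left(k + 14641\right) + U{\left(-181 \right)} = \left(\frac{539}{9} + 14641\right) + 19 = \frac{132308}{9} + 19 = \frac{132479}{9}$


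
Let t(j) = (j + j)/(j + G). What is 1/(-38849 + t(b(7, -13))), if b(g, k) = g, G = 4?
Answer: -11/427325 ≈ -2.5742e-5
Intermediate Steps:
t(j) = 2*j/(4 + j) (t(j) = (j + j)/(j + 4) = (2*j)/(4 + j) = 2*j/(4 + j))
1/(-38849 + t(b(7, -13))) = 1/(-38849 + 2*7/(4 + 7)) = 1/(-38849 + 2*7/11) = 1/(-38849 + 2*7*(1/11)) = 1/(-38849 + 14/11) = 1/(-427325/11) = -11/427325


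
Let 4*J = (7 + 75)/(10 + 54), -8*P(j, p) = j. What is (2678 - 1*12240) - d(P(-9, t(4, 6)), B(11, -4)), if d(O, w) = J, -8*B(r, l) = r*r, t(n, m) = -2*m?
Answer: -1223977/128 ≈ -9562.3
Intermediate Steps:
P(j, p) = -j/8
J = 41/128 (J = ((7 + 75)/(10 + 54))/4 = (82/64)/4 = (82*(1/64))/4 = (¼)*(41/32) = 41/128 ≈ 0.32031)
B(r, l) = -r²/8 (B(r, l) = -r*r/8 = -r²/8)
d(O, w) = 41/128
(2678 - 1*12240) - d(P(-9, t(4, 6)), B(11, -4)) = (2678 - 1*12240) - 1*41/128 = (2678 - 12240) - 41/128 = -9562 - 41/128 = -1223977/128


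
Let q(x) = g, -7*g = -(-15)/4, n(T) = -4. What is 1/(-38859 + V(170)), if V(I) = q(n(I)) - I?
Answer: -28/1092827 ≈ -2.5622e-5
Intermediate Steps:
g = -15/28 (g = -(-3)*(-5/4)/7 = -(-3)*(-5*¼)/7 = -(-3)*(-5)/(7*4) = -⅐*15/4 = -15/28 ≈ -0.53571)
q(x) = -15/28
V(I) = -15/28 - I
1/(-38859 + V(170)) = 1/(-38859 + (-15/28 - 1*170)) = 1/(-38859 + (-15/28 - 170)) = 1/(-38859 - 4775/28) = 1/(-1092827/28) = -28/1092827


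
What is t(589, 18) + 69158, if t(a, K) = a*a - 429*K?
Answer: 408357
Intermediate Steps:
t(a, K) = a**2 - 429*K
t(589, 18) + 69158 = (589**2 - 429*18) + 69158 = (346921 - 7722) + 69158 = 339199 + 69158 = 408357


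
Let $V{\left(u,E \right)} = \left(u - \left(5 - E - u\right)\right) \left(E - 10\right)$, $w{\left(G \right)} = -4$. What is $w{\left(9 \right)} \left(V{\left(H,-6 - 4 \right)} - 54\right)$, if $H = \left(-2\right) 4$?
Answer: $-2264$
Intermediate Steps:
$H = -8$
$V{\left(u,E \right)} = \left(-10 + E\right) \left(-5 + E + 2 u\right)$ ($V{\left(u,E \right)} = \left(u + \left(-5 + E + u\right)\right) \left(-10 + E\right) = \left(-5 + E + 2 u\right) \left(-10 + E\right) = \left(-10 + E\right) \left(-5 + E + 2 u\right)$)
$w{\left(9 \right)} \left(V{\left(H,-6 - 4 \right)} - 54\right) = - 4 \left(\left(50 + \left(-6 - 4\right)^{2} - -160 - 15 \left(-6 - 4\right) + 2 \left(-6 - 4\right) \left(-8\right)\right) - 54\right) = - 4 \left(\left(50 + \left(-6 - 4\right)^{2} + 160 - 15 \left(-6 - 4\right) + 2 \left(-6 - 4\right) \left(-8\right)\right) - 54\right) = - 4 \left(\left(50 + \left(-10\right)^{2} + 160 - -150 + 2 \left(-10\right) \left(-8\right)\right) - 54\right) = - 4 \left(\left(50 + 100 + 160 + 150 + 160\right) - 54\right) = - 4 \left(620 - 54\right) = \left(-4\right) 566 = -2264$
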